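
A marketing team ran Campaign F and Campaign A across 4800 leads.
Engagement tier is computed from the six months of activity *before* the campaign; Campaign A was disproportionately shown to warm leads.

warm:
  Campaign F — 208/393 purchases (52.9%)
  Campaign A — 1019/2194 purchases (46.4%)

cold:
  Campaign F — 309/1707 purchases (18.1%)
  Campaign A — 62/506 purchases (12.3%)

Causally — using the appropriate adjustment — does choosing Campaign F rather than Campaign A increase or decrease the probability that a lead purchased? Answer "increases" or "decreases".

Campaign F is higher inside every engagement tier stratum but Campaign A is higher in aggregate. Whether to stratify depends on how engagement tier relates to the campaign.
Nothing the campaign does changes engagement tier; the imbalance is an allocation artefact. With engagement tier also predicting the outcome, the pooled figure is confounded, and the within-stratum comparison is the causal one.
Within each level — warm: 52.9% vs 46.4%; cold: 18.1% vs 12.3% — Campaign F is higher every time.

increases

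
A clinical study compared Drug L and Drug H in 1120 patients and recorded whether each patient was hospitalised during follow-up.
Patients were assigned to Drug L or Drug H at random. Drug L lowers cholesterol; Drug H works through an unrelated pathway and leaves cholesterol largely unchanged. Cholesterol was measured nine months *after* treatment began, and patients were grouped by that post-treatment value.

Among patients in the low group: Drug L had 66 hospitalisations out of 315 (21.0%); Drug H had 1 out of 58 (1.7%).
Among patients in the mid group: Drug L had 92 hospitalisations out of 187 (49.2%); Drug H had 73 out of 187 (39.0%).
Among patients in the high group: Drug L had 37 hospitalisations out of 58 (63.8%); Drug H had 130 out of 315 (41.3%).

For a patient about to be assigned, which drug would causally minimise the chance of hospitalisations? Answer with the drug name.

Drug L

Cholesterol is recorded after the drug and is itself shifted by it — it sits on the causal path from drug to outcome. Conditioning on a mediator would strip out part of the effect we want; the pooled comparison gives the total causal effect.
Pooled: Drug L 34.8% vs Drug H 36.4%; Drug L is lower overall.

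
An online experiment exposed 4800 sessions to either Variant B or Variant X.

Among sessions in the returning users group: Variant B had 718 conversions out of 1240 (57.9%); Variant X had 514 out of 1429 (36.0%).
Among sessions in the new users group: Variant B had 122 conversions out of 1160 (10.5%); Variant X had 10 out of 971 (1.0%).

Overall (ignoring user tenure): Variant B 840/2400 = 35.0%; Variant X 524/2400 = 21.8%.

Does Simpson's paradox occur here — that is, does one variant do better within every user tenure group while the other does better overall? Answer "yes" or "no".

no

Within each user tenure level (returning users 57.9% vs 36.0%; new users 10.5% vs 1.0%), Variant B has the higher rate every time. Pooled: 35.0% vs 21.8% — Variant B has the higher rate overall. They agree.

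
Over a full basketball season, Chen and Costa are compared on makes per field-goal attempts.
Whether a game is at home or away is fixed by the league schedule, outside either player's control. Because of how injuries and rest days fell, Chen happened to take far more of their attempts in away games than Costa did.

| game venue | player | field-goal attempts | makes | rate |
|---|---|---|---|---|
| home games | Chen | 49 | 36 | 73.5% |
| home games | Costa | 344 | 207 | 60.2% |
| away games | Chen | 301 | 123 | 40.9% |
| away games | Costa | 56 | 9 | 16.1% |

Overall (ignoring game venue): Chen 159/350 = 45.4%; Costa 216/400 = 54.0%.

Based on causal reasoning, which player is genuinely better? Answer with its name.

Chen

Game venue satisfies the back-door criterion: it is not a descendant of the player, and it blocks the spurious path from player to outcome. Adjusting for it (i.e., using the within-game venue rates) gives the causal effect.
Within each level — home games: 73.5% vs 60.2%; away games: 40.9% vs 16.1% — Chen is higher every time.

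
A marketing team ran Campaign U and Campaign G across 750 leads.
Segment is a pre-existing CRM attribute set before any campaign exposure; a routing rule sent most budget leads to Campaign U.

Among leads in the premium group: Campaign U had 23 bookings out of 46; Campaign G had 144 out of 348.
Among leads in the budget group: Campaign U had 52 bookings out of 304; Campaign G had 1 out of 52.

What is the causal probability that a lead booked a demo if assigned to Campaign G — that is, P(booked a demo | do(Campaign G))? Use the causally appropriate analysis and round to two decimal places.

The imbalance in customer segment arose from how leads were allocated, not from anything the campaign did; and customer segment independently affects the outcome. The pooled gap is confounded — condition on customer segment.
Standardising Campaign G to the population customer segment mix: 0.525·144/348 + 0.475·1/52 = 0.227.

0.23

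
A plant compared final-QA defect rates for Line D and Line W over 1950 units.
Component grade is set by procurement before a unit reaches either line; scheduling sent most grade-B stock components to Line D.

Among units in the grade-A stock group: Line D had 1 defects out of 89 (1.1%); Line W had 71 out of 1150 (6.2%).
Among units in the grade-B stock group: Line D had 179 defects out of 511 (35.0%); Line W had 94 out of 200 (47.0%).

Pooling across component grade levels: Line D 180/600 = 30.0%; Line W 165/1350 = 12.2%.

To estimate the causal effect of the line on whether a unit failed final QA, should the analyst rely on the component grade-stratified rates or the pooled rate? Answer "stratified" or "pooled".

Component grade is set before the line has any effect — it is not caused by the line — and it independently drives the outcome. That makes it a confounder, so the causal comparison is within component grade levels.
Within each level — grade-A stock: 1.1% vs 6.2%; grade-B stock: 35.0% vs 47.0% — Line D is lower every time.

stratified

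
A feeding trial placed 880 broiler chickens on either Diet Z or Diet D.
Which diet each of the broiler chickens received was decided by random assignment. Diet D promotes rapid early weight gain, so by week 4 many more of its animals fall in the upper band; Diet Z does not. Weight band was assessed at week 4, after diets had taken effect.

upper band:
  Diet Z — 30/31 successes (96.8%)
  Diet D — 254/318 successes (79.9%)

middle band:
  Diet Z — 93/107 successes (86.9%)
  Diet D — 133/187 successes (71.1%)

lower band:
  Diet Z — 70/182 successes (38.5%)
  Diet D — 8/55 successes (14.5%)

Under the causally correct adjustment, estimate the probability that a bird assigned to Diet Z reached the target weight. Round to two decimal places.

0.60

Week-4 weight band lies on the pathway diet → week-4 weight band → outcome, so adjusting for it blocks the indirect effect. For the total causal effect of diet, use the unadjusted pooled rates.
So P(outcome | do(Diet Z)) is just the pooled rate for Diet Z: 193/320 = 0.603.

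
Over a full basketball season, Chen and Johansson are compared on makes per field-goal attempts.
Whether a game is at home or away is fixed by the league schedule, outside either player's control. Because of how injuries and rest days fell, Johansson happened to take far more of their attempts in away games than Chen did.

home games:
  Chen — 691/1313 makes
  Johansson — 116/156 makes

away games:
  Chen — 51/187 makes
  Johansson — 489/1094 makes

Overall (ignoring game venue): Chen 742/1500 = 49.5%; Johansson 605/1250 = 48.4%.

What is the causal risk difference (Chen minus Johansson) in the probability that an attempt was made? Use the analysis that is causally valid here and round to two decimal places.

Johansson is higher inside every game venue stratum but Chen is higher in aggregate. Whether to stratify depends on how game venue relates to the player.
Game venue is set before the player has any effect — it is not caused by the player — and it independently drives the outcome. That makes it a confounder, so the causal comparison is within game venue levels.
Adjusting over the population distribution of game venue: 0.534·(0.526−0.744) + 0.466·(0.273−0.447) = -0.197.

-0.20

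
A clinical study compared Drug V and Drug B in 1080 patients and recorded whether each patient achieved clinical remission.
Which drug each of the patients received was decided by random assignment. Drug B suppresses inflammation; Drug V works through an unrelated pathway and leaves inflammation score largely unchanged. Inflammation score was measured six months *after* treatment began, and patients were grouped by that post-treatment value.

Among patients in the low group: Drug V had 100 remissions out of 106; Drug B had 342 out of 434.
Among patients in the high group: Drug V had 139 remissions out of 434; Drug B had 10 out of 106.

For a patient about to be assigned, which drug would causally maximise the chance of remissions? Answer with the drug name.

Drug B

Inflammation score here is a post-treatment variable shaped by the drug; conditioning on it would introduce bias rather than remove it. The overall comparison is the causal one.
Pooled: Drug V 44.3% vs Drug B 65.2%; Drug B is higher overall.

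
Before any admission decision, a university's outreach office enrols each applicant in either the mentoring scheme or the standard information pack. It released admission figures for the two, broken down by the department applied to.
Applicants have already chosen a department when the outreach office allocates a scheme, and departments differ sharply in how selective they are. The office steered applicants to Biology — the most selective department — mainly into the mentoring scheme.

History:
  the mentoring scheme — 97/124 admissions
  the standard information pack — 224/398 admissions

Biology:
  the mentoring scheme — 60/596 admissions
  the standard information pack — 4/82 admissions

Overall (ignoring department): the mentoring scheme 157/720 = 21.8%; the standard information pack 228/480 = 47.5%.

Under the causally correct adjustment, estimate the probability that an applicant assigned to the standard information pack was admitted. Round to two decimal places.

0.27

Nothing the outreach scheme does changes department; the imbalance is an allocation artefact. With department also predicting the outcome, the pooled figure is confounded, and the within-stratum comparison is the causal one.
Standardising the standard information pack to the population department mix: 0.435·224/398 + 0.565·4/82 = 0.272.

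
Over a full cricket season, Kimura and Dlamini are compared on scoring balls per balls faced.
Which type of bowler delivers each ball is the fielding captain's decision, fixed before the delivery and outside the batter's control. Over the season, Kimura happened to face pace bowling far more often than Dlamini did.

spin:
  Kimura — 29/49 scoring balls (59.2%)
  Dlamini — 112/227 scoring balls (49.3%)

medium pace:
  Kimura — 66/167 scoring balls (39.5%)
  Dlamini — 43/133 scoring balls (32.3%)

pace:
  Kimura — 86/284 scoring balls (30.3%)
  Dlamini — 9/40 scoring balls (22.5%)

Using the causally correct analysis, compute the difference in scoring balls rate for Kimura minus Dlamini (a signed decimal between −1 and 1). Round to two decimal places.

The bowling type-specific comparison favours Kimura throughout, but the pooled figures favour Dlamini. The question is whether to condition on bowling type.
Here bowling type is a common cause — it drives both which player a case falls under and the outcome. The crude comparison mixes populations; the stratum-specific rates are the causally relevant ones.
Adjusting over the population distribution of bowling type: 0.307·(0.592−0.493) + 0.333·(0.395−0.323) + 0.360·(0.303−0.225) = +0.082.

+0.08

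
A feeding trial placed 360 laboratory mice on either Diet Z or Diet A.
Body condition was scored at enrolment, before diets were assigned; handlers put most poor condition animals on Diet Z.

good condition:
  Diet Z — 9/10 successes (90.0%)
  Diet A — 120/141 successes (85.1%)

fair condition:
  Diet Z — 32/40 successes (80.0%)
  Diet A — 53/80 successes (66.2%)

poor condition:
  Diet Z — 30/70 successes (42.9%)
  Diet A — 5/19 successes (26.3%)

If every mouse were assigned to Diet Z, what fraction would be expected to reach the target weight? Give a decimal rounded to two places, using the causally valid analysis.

The stratified and pooled comparisons disagree (Diet Z wins within each starting body condition; Diet A wins overall), so the answer turns on the causal role of starting body condition.
Nothing the diet does changes starting body condition; the imbalance is an allocation artefact. With starting body condition also predicting the outcome, the pooled figure is confounded, and the within-stratum comparison is the causal one.
Standardising Diet Z to the population starting body condition mix: 0.419·9/10 + 0.333·32/40 + 0.247·30/70 = 0.750.

0.75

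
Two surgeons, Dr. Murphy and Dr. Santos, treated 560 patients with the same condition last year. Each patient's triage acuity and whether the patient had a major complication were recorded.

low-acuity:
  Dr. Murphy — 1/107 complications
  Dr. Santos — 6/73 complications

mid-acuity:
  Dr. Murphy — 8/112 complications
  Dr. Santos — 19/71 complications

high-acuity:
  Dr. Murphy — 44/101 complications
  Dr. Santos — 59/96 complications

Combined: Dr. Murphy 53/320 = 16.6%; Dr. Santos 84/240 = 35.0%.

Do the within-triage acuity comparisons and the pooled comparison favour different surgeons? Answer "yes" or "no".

Within each triage acuity level (low-acuity 0.9% vs 8.2%; mid-acuity 7.1% vs 26.8%; high-acuity 43.6% vs 61.5%), Dr. Murphy has the lower rate every time. Pooled: 16.6% vs 35.0% — Dr. Murphy has the lower rate overall. They agree.

no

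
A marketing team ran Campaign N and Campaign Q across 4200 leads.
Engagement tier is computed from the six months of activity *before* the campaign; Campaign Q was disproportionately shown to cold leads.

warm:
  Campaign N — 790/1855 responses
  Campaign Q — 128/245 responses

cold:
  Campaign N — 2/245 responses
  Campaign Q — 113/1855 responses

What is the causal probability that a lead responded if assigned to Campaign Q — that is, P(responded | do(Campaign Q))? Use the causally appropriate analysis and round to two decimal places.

Within every engagement tier level Campaign Q has the higher rate, yet pooled Campaign N does — Simpson's reversal.
Since engagement tier is a pre-existing factor (not a product of the campaign) and it affects the outcome on its own, it is a confounder. The stratified rates, not the pooled rate, identify the causal effect.
Standardising Campaign Q to the population engagement tier mix: 0.500·128/245 + 0.500·113/1855 = 0.292.

0.29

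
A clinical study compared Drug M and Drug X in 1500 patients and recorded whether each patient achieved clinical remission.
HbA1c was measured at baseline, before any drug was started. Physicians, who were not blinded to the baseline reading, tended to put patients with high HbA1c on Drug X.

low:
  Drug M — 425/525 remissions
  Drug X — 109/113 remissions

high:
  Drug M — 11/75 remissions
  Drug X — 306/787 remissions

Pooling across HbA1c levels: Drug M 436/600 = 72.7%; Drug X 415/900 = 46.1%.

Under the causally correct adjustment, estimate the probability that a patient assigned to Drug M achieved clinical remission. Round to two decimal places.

The stratified and pooled comparisons disagree (Drug X wins within each HbA1c; Drug M wins overall), so the answer turns on the causal role of HbA1c.
Nothing the drug does changes HbA1c; the imbalance is an allocation artefact. With HbA1c also predicting the outcome, the pooled figure is confounded, and the within-stratum comparison is the causal one.
Standardising Drug M to the population HbA1c mix: 0.425·425/525 + 0.575·11/75 = 0.429.

0.43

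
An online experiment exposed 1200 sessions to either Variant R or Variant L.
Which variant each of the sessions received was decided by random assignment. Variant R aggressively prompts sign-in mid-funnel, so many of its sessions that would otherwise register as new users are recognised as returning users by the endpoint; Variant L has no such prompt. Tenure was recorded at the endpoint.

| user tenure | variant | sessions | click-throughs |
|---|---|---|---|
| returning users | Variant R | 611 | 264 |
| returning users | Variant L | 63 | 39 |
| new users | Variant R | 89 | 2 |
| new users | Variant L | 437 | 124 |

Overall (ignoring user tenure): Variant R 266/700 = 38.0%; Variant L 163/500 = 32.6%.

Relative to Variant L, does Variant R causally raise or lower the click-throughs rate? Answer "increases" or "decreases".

increases

The distribution of user tenure is itself part of what the variant does — it is an intermediate outcome. Holding it fixed would remove that part of the effect; the total effect is the pooled difference.
Pooled: Variant R 38.0% vs Variant L 32.6%; Variant R is higher overall.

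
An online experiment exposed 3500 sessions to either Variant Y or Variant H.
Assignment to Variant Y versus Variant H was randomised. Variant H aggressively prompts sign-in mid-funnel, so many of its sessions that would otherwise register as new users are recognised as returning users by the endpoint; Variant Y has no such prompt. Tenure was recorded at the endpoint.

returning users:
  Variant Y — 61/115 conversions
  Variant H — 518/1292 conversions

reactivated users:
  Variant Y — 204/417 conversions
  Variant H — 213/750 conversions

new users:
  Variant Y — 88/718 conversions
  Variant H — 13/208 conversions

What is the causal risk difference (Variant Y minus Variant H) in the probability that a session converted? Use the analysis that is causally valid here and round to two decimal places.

Variant Y is higher inside every user tenure stratum but Variant H is higher in aggregate. Whether to stratify depends on how user tenure relates to the variant.
Stratifying would compare variants among sessions the variants themselves sorted into user tenure groups — a form of selection on an intermediate. The unconditioned pooled rates give the total causal effect.
The causal difference is the pooled difference: 0.282 − 0.331 = -0.048.

-0.05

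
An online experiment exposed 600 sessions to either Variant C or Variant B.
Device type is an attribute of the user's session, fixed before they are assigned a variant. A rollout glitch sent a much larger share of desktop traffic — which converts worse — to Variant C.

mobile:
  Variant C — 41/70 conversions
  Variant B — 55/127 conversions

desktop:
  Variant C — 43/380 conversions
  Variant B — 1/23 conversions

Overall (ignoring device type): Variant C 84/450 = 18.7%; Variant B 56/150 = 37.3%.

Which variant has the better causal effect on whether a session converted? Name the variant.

Variant C

The stratified and pooled comparisons disagree (Variant C wins within each device type; Variant B wins overall), so the answer turns on the causal role of device type.
Since device type is a pre-existing factor (not a product of the variant) and it affects the outcome on its own, it is a confounder. The stratified rates, not the pooled rate, identify the causal effect.
Within each level — mobile: 58.6% vs 43.3%; desktop: 11.3% vs 4.3% — Variant C is higher every time.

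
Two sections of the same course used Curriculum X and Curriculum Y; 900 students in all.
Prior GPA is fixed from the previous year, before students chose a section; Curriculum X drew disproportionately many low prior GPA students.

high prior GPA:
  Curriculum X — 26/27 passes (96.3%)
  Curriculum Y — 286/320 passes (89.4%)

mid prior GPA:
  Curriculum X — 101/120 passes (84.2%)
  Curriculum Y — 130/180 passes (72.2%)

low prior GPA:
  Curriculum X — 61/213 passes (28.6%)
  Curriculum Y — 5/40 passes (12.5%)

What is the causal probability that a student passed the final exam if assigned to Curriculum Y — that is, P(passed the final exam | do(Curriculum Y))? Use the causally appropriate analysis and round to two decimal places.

Curriculum X is higher inside every prior GPA band stratum but Curriculum Y is higher in aggregate. Whether to stratify depends on how prior GPA band relates to the teaching method.
The imbalance in prior GPA band arose from how students were allocated, not from anything the teaching method did; and prior GPA band independently affects the outcome. The pooled gap is confounded — condition on prior GPA band.
Standardising Curriculum Y to the population prior GPA band mix: 0.386·286/320 + 0.333·130/180 + 0.281·5/40 = 0.620.

0.62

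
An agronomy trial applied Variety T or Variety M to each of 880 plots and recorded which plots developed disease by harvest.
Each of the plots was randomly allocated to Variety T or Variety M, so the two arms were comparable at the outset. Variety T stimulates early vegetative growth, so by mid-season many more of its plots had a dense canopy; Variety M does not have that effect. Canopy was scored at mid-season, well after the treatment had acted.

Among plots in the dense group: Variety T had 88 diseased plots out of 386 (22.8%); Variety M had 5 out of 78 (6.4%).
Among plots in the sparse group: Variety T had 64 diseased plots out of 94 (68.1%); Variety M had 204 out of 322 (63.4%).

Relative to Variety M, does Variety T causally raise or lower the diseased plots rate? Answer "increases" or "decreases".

decreases

The mid-season canopy-specific comparison favours Variety M throughout, but the pooled figures favour Variety T. The question is whether to condition on mid-season canopy.
Mid-season canopy lies on the pathway variety → mid-season canopy → outcome, so adjusting for it blocks the indirect effect. For the total causal effect of variety, use the unadjusted pooled rates.
Pooled: Variety T 31.7% vs Variety M 52.2%; Variety T is lower overall.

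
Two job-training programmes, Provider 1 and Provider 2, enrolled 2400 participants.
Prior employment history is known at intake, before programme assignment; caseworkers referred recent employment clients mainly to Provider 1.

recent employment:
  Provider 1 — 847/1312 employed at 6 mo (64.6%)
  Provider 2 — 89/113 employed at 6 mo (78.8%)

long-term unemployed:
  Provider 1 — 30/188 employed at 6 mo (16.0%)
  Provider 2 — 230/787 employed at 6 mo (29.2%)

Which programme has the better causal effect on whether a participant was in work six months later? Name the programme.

The prior employment history-specific comparison favours Provider 2 throughout, but the pooled figures favour Provider 1. The question is whether to condition on prior employment history.
Prior employment history differs across programmes for reasons unrelated to any effect of the programme itself, and it separately predicts the outcome — a classic confounder. We must compare within prior employment history levels.
Within each level — recent employment: 64.6% vs 78.8%; long-term unemployed: 16.0% vs 29.2% — Provider 2 is higher every time.

Provider 2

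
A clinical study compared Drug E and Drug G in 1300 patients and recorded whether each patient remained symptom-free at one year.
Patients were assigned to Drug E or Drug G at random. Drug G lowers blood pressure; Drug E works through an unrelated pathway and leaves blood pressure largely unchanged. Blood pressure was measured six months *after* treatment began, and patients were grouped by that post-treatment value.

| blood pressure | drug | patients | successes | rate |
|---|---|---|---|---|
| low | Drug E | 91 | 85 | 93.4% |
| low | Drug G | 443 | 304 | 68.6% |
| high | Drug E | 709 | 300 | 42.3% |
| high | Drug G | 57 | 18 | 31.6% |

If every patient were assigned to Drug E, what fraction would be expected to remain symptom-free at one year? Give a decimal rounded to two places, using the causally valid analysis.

0.48

Blood pressure lies on the pathway drug → blood pressure → outcome, so adjusting for it blocks the indirect effect. For the total causal effect of drug, use the unadjusted pooled rates.
So P(outcome | do(Drug E)) is just the pooled rate for Drug E: 385/800 = 0.481.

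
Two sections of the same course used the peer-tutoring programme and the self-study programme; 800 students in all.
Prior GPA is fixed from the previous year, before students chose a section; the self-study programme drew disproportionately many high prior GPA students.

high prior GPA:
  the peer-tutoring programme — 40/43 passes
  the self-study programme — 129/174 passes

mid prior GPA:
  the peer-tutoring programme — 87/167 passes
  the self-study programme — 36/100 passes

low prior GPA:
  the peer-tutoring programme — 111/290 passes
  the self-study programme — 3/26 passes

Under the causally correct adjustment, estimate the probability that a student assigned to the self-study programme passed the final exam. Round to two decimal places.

0.37

The imbalance in prior GPA band arose from how students were allocated, not from anything the teaching method did; and prior GPA band independently affects the outcome. The pooled gap is confounded — condition on prior GPA band.
Standardising the self-study programme to the population prior GPA band mix: 0.271·129/174 + 0.334·36/100 + 0.395·3/26 = 0.367.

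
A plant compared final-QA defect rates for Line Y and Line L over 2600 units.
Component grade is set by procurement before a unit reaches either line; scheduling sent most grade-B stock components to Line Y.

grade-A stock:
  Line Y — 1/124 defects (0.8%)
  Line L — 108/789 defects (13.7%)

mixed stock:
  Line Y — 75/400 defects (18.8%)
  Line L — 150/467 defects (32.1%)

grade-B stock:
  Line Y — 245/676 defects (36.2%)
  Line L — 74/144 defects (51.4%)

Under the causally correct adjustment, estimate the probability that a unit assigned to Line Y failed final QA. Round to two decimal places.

Within every component grade level Line Y has the lower rate, yet pooled Line L does — Simpson's reversal.
Component grade differs across lines for reasons unrelated to any effect of the line itself, and it separately predicts the outcome — a classic confounder. We must compare within component grade levels.
Standardising Line Y to the population component grade mix: 0.351·1/124 + 0.333·75/400 + 0.315·245/676 = 0.180.

0.18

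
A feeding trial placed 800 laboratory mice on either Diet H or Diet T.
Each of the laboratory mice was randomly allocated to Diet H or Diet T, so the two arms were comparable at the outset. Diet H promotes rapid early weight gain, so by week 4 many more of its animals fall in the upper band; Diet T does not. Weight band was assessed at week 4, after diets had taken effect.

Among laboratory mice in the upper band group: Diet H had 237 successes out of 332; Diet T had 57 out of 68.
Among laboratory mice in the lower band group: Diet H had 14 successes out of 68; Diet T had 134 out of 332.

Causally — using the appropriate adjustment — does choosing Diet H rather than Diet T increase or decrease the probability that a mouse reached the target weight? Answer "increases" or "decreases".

increases

Within every week-4 weight band level Diet T has the higher rate, yet pooled Diet H does — Simpson's reversal.
Week-4 weight band is downstream of the diet. One should not condition on a consequence of treatment, so the overall rates are the right comparison.
Pooled: Diet H 62.7% vs Diet T 47.8%; Diet H is higher overall.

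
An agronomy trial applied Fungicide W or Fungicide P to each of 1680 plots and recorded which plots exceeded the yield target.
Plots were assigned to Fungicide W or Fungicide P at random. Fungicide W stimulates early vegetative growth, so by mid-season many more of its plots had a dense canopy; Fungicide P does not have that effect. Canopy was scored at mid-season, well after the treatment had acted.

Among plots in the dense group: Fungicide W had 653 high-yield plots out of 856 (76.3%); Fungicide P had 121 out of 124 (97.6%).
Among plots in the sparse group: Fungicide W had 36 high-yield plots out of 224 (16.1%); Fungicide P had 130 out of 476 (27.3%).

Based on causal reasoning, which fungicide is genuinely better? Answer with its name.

Within every mid-season canopy level Fungicide P has the higher rate, yet pooled Fungicide W does — Simpson's reversal.
The distribution of mid-season canopy is itself part of what the fungicide does — it is an intermediate outcome. Holding it fixed would remove that part of the effect; the total effect is the pooled difference.
Pooled: Fungicide W 63.8% vs Fungicide P 41.8%; Fungicide W is higher overall.

Fungicide W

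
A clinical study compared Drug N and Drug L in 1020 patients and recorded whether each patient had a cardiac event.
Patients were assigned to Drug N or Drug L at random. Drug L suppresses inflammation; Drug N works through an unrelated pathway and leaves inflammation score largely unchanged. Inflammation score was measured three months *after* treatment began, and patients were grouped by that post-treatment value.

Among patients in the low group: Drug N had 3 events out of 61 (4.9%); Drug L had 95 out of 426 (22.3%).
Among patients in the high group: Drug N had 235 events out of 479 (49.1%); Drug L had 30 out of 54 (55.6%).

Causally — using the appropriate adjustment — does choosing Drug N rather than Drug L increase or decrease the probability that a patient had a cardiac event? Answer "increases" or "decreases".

The stratified and pooled comparisons disagree (Drug N wins within each inflammation score; Drug L wins overall), so the answer turns on the causal role of inflammation score.
Inflammation score is recorded after the drug and is itself shifted by it — it sits on the causal path from drug to outcome. Conditioning on a mediator would strip out part of the effect we want; the pooled comparison gives the total causal effect.
Pooled: Drug N 44.1% vs Drug L 26.0%; Drug L is lower overall.

increases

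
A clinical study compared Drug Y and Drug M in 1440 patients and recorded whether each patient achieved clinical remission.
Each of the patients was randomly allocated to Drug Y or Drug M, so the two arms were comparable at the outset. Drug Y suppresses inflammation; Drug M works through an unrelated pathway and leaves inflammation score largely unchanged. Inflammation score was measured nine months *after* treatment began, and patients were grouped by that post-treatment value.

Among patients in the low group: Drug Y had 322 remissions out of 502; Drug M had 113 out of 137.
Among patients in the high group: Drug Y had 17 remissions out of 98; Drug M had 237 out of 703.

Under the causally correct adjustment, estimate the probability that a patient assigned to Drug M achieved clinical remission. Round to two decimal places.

The inflammation score-specific comparison favours Drug M throughout, but the pooled figures favour Drug Y. The question is whether to condition on inflammation score.
Inflammation score lies on the pathway drug → inflammation score → outcome, so adjusting for it blocks the indirect effect. For the total causal effect of drug, use the unadjusted pooled rates.
So P(outcome | do(Drug M)) is just the pooled rate for Drug M: 350/840 = 0.417.

0.42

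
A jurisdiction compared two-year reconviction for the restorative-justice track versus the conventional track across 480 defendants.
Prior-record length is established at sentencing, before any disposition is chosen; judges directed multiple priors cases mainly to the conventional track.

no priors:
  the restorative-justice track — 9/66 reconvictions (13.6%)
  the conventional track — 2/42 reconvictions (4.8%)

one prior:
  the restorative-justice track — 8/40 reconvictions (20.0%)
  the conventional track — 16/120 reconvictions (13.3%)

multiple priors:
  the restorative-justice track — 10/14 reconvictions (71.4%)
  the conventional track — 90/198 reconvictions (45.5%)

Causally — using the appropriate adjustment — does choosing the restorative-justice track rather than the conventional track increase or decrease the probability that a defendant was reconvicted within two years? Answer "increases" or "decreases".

Prior-record length satisfies the back-door criterion: it is not a descendant of the disposition, and it blocks the spurious path from disposition to outcome. Adjusting for it (i.e., using the within-prior-record length rates) gives the causal effect.
Within each level — no priors: 13.6% vs 4.8%; one prior: 20.0% vs 13.3%; multiple priors: 71.4% vs 45.5% — the conventional track is lower every time.

increases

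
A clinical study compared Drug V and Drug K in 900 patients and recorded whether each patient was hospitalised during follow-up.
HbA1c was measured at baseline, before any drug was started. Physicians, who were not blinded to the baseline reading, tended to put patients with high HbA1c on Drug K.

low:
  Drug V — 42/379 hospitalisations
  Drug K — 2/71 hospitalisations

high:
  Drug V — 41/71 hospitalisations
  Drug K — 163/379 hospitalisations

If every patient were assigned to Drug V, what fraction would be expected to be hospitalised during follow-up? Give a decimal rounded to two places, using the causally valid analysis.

0.34

Drug K is lower inside every HbA1c stratum but Drug V is lower in aggregate. Whether to stratify depends on how HbA1c relates to the drug.
The imbalance in HbA1c arose from how patients were allocated, not from anything the drug did; and HbA1c independently affects the outcome. The pooled gap is confounded — condition on HbA1c.
Standardising Drug V to the population HbA1c mix: 0.500·42/379 + 0.500·41/71 = 0.344.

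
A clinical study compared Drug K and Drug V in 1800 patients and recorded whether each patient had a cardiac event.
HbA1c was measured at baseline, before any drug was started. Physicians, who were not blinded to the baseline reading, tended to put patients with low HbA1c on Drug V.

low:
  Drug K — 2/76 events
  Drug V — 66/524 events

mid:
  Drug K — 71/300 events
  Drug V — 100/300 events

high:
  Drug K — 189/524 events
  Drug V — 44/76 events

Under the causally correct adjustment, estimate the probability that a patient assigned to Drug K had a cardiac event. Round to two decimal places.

0.21

Within every HbA1c level Drug K has the lower rate, yet pooled Drug V does — Simpson's reversal.
Since HbA1c is a pre-existing factor (not a product of the drug) and it affects the outcome on its own, it is a confounder. The stratified rates, not the pooled rate, identify the causal effect.
Standardising Drug K to the population HbA1c mix: 0.333·2/76 + 0.333·71/300 + 0.333·189/524 = 0.208.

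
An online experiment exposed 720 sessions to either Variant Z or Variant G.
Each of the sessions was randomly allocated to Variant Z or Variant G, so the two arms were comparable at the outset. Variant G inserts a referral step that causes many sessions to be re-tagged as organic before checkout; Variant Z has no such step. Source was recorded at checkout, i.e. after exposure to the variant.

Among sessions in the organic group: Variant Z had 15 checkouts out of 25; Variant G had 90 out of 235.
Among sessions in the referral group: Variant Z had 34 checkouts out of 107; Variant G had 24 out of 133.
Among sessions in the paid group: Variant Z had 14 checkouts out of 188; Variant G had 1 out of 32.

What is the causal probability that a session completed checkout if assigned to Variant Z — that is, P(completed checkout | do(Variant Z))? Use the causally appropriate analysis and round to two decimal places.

The traffic source-specific comparison favours Variant Z throughout, but the pooled figures favour Variant G. The question is whether to condition on traffic source.
Traffic source is downstream of the variant. One should not condition on a consequence of treatment, so the overall rates are the right comparison.
So P(outcome | do(Variant Z)) is just the pooled rate for Variant Z: 63/320 = 0.197.

0.20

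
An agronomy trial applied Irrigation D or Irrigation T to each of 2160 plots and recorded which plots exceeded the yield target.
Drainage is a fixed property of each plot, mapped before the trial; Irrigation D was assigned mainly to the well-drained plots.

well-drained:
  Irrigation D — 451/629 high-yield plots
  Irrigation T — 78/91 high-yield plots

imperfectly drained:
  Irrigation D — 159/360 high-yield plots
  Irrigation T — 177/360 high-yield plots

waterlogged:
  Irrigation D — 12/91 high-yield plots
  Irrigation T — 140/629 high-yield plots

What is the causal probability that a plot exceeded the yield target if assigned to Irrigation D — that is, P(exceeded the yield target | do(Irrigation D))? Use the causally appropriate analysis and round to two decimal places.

Irrigation T is higher inside every field drainage stratum but Irrigation D is higher in aggregate. Whether to stratify depends on how field drainage relates to the irrigation.
Field drainage is set before the irrigation has any effect — it is not caused by the irrigation — and it independently drives the outcome. That makes it a confounder, so the causal comparison is within field drainage levels.
Standardising Irrigation D to the population field drainage mix: 0.333·451/629 + 0.333·159/360 + 0.333·12/91 = 0.430.

0.43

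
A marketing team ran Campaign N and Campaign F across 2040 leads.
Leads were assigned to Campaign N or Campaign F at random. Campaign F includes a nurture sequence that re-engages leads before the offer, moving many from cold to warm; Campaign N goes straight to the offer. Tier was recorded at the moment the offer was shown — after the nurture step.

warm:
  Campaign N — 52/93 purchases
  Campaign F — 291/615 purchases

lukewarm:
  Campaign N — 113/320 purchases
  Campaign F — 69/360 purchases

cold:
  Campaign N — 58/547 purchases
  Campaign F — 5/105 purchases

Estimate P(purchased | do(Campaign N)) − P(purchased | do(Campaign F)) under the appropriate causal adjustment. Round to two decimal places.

-0.11

Engagement tier is recorded after the campaign and is itself shifted by it — it sits on the causal path from campaign to outcome. Conditioning on a mediator would strip out part of the effect we want; the pooled comparison gives the total causal effect.
The causal difference is the pooled difference: 0.232 − 0.338 = -0.106.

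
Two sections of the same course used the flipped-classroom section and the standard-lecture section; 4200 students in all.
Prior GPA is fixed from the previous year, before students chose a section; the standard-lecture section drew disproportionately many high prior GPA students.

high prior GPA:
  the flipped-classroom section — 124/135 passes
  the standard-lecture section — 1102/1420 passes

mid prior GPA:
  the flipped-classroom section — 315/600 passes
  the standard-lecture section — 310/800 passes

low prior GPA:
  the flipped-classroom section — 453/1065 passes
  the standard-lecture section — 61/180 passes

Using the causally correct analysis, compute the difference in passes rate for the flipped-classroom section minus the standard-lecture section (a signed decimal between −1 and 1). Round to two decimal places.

+0.12

Here prior GPA band is a common cause — it drives both which teaching method a case falls under and the outcome. The crude comparison mixes populations; the stratum-specific rates are the causally relevant ones.
Adjusting over the population distribution of prior GPA band: 0.370·(0.919−0.776) + 0.333·(0.525−0.388) + 0.296·(0.425−0.339) = +0.124.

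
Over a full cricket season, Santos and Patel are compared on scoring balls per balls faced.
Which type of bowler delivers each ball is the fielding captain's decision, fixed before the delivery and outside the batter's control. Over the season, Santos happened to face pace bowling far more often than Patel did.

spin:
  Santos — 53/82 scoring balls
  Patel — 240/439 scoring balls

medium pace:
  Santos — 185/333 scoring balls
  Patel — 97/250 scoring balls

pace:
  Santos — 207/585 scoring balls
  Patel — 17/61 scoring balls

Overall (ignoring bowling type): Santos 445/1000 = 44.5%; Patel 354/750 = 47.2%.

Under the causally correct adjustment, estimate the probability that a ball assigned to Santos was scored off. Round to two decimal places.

Santos is higher inside every bowling type stratum but Patel is higher in aggregate. Whether to stratify depends on how bowling type relates to the player.
Nothing the player does changes bowling type; the imbalance is an allocation artefact. With bowling type also predicting the outcome, the pooled figure is confounded, and the within-stratum comparison is the causal one.
Standardising Santos to the population bowling type mix: 0.298·53/82 + 0.333·185/333 + 0.369·207/585 = 0.508.

0.51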